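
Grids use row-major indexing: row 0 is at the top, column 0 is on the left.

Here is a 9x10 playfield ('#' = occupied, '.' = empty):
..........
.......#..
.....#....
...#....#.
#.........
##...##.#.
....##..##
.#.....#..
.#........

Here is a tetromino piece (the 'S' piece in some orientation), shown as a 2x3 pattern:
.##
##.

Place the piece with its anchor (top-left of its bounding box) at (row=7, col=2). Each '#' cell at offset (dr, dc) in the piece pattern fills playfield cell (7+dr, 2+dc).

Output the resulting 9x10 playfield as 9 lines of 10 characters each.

Fill (7+0,2+1) = (7,3)
Fill (7+0,2+2) = (7,4)
Fill (7+1,2+0) = (8,2)
Fill (7+1,2+1) = (8,3)

Answer: ..........
.......#..
.....#....
...#....#.
#.........
##...##.#.
....##..##
.#.##..#..
.###......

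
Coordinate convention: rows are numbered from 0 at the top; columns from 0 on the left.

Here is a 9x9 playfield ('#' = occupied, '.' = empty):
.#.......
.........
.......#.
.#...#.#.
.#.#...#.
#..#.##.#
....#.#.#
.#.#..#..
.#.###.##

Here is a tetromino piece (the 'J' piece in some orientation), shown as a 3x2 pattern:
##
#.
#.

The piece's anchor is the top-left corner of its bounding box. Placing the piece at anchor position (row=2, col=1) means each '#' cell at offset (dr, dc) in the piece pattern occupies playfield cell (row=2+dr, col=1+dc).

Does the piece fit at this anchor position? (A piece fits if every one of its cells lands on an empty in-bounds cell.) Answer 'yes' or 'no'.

Answer: no

Derivation:
Check each piece cell at anchor (2, 1):
  offset (0,0) -> (2,1): empty -> OK
  offset (0,1) -> (2,2): empty -> OK
  offset (1,0) -> (3,1): occupied ('#') -> FAIL
  offset (2,0) -> (4,1): occupied ('#') -> FAIL
All cells valid: no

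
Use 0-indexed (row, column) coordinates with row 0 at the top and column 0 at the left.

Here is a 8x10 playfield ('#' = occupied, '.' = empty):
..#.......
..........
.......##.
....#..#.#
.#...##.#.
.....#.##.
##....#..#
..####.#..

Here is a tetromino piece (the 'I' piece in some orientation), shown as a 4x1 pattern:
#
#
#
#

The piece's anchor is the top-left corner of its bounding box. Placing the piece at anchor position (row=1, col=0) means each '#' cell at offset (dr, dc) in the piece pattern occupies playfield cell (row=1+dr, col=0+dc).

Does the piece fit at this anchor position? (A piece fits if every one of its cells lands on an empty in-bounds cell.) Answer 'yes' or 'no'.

Check each piece cell at anchor (1, 0):
  offset (0,0) -> (1,0): empty -> OK
  offset (1,0) -> (2,0): empty -> OK
  offset (2,0) -> (3,0): empty -> OK
  offset (3,0) -> (4,0): empty -> OK
All cells valid: yes

Answer: yes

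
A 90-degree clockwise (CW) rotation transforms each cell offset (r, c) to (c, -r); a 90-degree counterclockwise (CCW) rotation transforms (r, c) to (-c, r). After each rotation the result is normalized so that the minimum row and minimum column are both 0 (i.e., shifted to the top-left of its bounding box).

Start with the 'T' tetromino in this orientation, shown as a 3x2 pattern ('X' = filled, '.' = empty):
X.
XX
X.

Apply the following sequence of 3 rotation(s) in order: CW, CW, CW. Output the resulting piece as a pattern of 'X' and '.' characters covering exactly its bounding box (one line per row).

Answer: .X.
XXX

Derivation:
Start:
X.
XX
X.
After rotation 1 (CW):
XXX
.X.
After rotation 2 (CW):
.X
XX
.X
After rotation 3 (CW):
.X.
XXX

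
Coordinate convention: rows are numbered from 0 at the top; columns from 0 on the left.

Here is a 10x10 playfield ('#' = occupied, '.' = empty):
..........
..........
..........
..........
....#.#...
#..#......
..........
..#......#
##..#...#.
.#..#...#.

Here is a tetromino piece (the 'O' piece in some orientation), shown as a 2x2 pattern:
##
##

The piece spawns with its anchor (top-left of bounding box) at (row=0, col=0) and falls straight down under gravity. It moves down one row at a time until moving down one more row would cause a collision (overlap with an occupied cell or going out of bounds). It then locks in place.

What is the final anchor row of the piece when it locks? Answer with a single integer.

Answer: 3

Derivation:
Spawn at (row=0, col=0). Try each row:
  row 0: fits
  row 1: fits
  row 2: fits
  row 3: fits
  row 4: blocked -> lock at row 3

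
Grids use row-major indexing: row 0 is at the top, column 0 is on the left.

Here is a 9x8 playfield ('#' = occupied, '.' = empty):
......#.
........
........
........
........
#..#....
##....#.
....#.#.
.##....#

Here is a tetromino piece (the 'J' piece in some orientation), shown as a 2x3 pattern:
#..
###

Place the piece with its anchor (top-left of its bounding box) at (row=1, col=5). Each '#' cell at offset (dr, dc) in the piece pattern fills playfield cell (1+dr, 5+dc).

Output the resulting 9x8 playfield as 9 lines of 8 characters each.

Fill (1+0,5+0) = (1,5)
Fill (1+1,5+0) = (2,5)
Fill (1+1,5+1) = (2,6)
Fill (1+1,5+2) = (2,7)

Answer: ......#.
.....#..
.....###
........
........
#..#....
##....#.
....#.#.
.##....#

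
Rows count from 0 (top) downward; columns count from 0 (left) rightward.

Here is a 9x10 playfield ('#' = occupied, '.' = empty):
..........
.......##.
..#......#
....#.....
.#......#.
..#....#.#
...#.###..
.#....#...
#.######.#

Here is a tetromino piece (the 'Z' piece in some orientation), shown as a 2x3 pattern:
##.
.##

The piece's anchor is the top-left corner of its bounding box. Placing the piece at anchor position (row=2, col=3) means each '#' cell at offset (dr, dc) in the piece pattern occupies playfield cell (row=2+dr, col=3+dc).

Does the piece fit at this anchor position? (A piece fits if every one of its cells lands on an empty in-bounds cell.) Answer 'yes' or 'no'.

Answer: no

Derivation:
Check each piece cell at anchor (2, 3):
  offset (0,0) -> (2,3): empty -> OK
  offset (0,1) -> (2,4): empty -> OK
  offset (1,1) -> (3,4): occupied ('#') -> FAIL
  offset (1,2) -> (3,5): empty -> OK
All cells valid: no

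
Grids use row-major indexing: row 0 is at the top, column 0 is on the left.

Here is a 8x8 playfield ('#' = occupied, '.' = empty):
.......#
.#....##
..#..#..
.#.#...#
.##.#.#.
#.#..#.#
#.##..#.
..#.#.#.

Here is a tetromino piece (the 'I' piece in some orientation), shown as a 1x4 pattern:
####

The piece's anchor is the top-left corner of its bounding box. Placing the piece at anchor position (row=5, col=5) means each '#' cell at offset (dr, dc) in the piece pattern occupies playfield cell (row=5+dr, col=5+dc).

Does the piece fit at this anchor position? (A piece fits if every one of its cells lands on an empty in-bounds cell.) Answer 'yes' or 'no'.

Answer: no

Derivation:
Check each piece cell at anchor (5, 5):
  offset (0,0) -> (5,5): occupied ('#') -> FAIL
  offset (0,1) -> (5,6): empty -> OK
  offset (0,2) -> (5,7): occupied ('#') -> FAIL
  offset (0,3) -> (5,8): out of bounds -> FAIL
All cells valid: no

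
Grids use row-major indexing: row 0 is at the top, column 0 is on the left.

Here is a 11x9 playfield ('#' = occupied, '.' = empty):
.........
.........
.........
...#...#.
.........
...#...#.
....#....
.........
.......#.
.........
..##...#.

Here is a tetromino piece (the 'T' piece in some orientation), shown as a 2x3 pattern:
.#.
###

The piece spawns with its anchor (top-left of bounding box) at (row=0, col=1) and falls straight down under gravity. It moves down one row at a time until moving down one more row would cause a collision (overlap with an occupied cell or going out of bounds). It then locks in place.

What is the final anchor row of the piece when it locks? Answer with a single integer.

Spawn at (row=0, col=1). Try each row:
  row 0: fits
  row 1: fits
  row 2: blocked -> lock at row 1

Answer: 1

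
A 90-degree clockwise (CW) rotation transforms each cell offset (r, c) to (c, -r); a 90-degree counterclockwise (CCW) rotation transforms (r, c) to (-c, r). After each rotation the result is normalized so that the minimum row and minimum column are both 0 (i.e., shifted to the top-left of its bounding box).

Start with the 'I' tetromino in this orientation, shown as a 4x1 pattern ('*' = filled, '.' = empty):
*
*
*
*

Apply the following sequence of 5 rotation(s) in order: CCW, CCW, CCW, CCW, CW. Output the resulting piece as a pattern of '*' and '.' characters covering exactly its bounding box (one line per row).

Answer: ****

Derivation:
Start:
*
*
*
*
After rotation 1 (CCW):
****
After rotation 2 (CCW):
*
*
*
*
After rotation 3 (CCW):
****
After rotation 4 (CCW):
*
*
*
*
After rotation 5 (CW):
****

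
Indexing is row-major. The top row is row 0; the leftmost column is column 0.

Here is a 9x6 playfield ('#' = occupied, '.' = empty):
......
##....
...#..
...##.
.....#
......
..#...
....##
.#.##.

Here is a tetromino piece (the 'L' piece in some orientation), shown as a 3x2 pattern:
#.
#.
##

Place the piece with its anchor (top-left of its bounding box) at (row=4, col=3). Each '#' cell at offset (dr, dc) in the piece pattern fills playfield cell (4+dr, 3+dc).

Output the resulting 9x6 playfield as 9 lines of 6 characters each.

Answer: ......
##....
...#..
...##.
...#.#
...#..
..###.
....##
.#.##.

Derivation:
Fill (4+0,3+0) = (4,3)
Fill (4+1,3+0) = (5,3)
Fill (4+2,3+0) = (6,3)
Fill (4+2,3+1) = (6,4)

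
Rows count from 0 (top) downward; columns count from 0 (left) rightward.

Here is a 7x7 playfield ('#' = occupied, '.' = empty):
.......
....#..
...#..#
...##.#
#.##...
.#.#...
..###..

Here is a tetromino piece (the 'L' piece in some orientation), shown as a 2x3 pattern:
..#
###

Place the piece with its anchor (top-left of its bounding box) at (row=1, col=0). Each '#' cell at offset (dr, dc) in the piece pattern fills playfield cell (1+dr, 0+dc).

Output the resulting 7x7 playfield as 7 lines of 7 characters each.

Fill (1+0,0+2) = (1,2)
Fill (1+1,0+0) = (2,0)
Fill (1+1,0+1) = (2,1)
Fill (1+1,0+2) = (2,2)

Answer: .......
..#.#..
####..#
...##.#
#.##...
.#.#...
..###..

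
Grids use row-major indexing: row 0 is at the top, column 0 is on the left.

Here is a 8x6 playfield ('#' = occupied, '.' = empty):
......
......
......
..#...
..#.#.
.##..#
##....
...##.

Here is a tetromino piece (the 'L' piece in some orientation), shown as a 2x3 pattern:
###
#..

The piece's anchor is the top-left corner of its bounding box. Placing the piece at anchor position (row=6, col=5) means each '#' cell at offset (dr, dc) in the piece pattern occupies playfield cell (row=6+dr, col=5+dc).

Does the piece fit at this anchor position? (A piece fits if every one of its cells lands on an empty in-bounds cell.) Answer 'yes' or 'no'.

Check each piece cell at anchor (6, 5):
  offset (0,0) -> (6,5): empty -> OK
  offset (0,1) -> (6,6): out of bounds -> FAIL
  offset (0,2) -> (6,7): out of bounds -> FAIL
  offset (1,0) -> (7,5): empty -> OK
All cells valid: no

Answer: no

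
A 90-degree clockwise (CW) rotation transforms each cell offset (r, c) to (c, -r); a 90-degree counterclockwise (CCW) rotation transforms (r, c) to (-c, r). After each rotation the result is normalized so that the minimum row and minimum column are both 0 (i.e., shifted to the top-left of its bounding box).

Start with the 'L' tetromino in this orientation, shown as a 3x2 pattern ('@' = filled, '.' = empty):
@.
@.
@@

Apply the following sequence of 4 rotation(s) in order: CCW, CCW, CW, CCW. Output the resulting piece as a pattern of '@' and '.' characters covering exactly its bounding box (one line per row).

Answer: @@
.@
.@

Derivation:
Start:
@.
@.
@@
After rotation 1 (CCW):
..@
@@@
After rotation 2 (CCW):
@@
.@
.@
After rotation 3 (CW):
..@
@@@
After rotation 4 (CCW):
@@
.@
.@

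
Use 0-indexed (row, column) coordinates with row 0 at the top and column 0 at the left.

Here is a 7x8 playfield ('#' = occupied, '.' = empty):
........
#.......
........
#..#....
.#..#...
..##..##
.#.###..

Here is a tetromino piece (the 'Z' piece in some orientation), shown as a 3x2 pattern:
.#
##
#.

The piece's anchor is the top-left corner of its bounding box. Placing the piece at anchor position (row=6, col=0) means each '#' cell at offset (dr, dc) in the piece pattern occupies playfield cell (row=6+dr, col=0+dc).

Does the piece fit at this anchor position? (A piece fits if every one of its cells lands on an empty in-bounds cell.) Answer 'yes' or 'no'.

Answer: no

Derivation:
Check each piece cell at anchor (6, 0):
  offset (0,1) -> (6,1): occupied ('#') -> FAIL
  offset (1,0) -> (7,0): out of bounds -> FAIL
  offset (1,1) -> (7,1): out of bounds -> FAIL
  offset (2,0) -> (8,0): out of bounds -> FAIL
All cells valid: no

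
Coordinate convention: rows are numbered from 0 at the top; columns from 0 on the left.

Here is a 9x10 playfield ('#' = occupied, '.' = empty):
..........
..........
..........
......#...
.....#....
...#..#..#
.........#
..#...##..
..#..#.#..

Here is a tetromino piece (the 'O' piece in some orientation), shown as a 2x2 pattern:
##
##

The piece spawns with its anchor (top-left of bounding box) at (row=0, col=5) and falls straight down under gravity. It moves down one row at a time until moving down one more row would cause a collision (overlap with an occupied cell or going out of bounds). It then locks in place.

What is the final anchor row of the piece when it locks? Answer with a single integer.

Answer: 1

Derivation:
Spawn at (row=0, col=5). Try each row:
  row 0: fits
  row 1: fits
  row 2: blocked -> lock at row 1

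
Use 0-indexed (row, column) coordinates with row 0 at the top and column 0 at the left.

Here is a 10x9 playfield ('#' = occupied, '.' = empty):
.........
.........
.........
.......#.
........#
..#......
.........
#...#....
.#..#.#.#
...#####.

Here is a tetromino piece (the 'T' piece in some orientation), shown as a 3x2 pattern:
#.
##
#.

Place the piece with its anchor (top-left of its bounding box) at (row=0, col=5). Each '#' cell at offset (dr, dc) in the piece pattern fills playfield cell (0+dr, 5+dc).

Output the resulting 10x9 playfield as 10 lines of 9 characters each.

Fill (0+0,5+0) = (0,5)
Fill (0+1,5+0) = (1,5)
Fill (0+1,5+1) = (1,6)
Fill (0+2,5+0) = (2,5)

Answer: .....#...
.....##..
.....#...
.......#.
........#
..#......
.........
#...#....
.#..#.#.#
...#####.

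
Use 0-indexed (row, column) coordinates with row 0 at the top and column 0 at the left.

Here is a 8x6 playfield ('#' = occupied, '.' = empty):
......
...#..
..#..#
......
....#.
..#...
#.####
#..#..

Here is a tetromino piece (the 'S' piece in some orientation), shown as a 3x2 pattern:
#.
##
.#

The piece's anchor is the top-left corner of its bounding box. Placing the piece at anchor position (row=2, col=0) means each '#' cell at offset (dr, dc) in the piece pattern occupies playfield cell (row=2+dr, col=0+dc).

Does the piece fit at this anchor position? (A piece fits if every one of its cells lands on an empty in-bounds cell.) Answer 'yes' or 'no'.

Answer: yes

Derivation:
Check each piece cell at anchor (2, 0):
  offset (0,0) -> (2,0): empty -> OK
  offset (1,0) -> (3,0): empty -> OK
  offset (1,1) -> (3,1): empty -> OK
  offset (2,1) -> (4,1): empty -> OK
All cells valid: yes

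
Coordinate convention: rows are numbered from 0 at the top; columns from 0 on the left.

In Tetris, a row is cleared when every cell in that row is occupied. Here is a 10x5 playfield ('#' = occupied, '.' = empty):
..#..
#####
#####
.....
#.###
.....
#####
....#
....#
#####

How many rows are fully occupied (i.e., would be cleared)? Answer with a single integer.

Check each row:
  row 0: 4 empty cells -> not full
  row 1: 0 empty cells -> FULL (clear)
  row 2: 0 empty cells -> FULL (clear)
  row 3: 5 empty cells -> not full
  row 4: 1 empty cell -> not full
  row 5: 5 empty cells -> not full
  row 6: 0 empty cells -> FULL (clear)
  row 7: 4 empty cells -> not full
  row 8: 4 empty cells -> not full
  row 9: 0 empty cells -> FULL (clear)
Total rows cleared: 4

Answer: 4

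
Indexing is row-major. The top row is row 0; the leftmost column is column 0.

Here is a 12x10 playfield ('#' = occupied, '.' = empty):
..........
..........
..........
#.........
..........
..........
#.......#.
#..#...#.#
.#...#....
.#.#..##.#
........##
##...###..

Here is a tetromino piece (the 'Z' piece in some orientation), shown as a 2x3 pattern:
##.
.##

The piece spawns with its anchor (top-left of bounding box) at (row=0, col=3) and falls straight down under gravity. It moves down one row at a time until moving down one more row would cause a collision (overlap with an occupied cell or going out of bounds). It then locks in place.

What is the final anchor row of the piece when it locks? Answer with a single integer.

Answer: 6

Derivation:
Spawn at (row=0, col=3). Try each row:
  row 0: fits
  row 1: fits
  row 2: fits
  row 3: fits
  row 4: fits
  row 5: fits
  row 6: fits
  row 7: blocked -> lock at row 6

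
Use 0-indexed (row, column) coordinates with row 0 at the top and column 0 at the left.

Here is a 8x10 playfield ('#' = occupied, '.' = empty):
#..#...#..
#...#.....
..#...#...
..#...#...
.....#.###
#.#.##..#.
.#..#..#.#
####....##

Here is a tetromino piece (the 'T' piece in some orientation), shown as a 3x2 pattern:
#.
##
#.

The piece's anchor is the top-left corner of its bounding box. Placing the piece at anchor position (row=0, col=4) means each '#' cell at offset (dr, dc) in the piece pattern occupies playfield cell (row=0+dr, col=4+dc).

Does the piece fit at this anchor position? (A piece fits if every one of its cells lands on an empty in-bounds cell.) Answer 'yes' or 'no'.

Answer: no

Derivation:
Check each piece cell at anchor (0, 4):
  offset (0,0) -> (0,4): empty -> OK
  offset (1,0) -> (1,4): occupied ('#') -> FAIL
  offset (1,1) -> (1,5): empty -> OK
  offset (2,0) -> (2,4): empty -> OK
All cells valid: no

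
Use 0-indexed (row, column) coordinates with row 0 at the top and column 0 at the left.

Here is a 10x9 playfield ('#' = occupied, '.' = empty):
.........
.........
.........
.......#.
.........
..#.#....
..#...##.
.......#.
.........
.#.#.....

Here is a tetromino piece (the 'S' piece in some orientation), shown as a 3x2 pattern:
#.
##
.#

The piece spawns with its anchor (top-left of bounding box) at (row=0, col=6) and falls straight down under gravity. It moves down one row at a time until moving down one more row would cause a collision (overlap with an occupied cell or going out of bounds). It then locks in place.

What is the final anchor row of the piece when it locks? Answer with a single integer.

Spawn at (row=0, col=6). Try each row:
  row 0: fits
  row 1: blocked -> lock at row 0

Answer: 0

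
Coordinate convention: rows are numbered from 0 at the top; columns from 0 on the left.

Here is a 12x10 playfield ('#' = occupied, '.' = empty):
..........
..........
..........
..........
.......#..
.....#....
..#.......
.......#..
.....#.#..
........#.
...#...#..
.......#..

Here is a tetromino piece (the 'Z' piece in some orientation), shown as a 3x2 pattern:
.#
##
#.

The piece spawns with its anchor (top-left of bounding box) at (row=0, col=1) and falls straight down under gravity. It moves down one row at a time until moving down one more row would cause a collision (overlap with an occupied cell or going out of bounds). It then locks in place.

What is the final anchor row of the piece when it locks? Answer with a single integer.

Answer: 4

Derivation:
Spawn at (row=0, col=1). Try each row:
  row 0: fits
  row 1: fits
  row 2: fits
  row 3: fits
  row 4: fits
  row 5: blocked -> lock at row 4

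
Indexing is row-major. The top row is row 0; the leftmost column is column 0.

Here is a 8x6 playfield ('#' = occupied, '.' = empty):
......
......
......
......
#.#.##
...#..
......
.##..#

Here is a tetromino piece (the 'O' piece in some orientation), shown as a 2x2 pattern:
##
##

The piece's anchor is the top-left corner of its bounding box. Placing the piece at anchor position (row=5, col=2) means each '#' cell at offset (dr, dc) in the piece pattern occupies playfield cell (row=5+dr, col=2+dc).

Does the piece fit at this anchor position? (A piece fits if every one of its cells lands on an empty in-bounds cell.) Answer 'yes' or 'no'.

Check each piece cell at anchor (5, 2):
  offset (0,0) -> (5,2): empty -> OK
  offset (0,1) -> (5,3): occupied ('#') -> FAIL
  offset (1,0) -> (6,2): empty -> OK
  offset (1,1) -> (6,3): empty -> OK
All cells valid: no

Answer: no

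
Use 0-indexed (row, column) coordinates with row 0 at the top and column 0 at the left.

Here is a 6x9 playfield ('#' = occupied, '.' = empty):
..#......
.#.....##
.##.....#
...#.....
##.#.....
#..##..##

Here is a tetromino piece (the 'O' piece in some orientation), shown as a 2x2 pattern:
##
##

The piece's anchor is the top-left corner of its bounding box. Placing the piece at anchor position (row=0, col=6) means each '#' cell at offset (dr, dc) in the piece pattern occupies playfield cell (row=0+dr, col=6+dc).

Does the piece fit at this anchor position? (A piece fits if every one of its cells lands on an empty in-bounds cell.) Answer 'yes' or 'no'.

Answer: no

Derivation:
Check each piece cell at anchor (0, 6):
  offset (0,0) -> (0,6): empty -> OK
  offset (0,1) -> (0,7): empty -> OK
  offset (1,0) -> (1,6): empty -> OK
  offset (1,1) -> (1,7): occupied ('#') -> FAIL
All cells valid: no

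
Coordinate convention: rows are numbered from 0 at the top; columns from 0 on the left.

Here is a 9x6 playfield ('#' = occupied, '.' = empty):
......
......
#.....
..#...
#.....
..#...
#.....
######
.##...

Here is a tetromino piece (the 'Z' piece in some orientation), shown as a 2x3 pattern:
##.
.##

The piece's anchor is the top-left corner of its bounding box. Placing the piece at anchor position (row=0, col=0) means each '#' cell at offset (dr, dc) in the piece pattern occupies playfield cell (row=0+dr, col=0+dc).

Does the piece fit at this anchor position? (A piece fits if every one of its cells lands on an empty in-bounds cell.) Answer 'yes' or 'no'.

Check each piece cell at anchor (0, 0):
  offset (0,0) -> (0,0): empty -> OK
  offset (0,1) -> (0,1): empty -> OK
  offset (1,1) -> (1,1): empty -> OK
  offset (1,2) -> (1,2): empty -> OK
All cells valid: yes

Answer: yes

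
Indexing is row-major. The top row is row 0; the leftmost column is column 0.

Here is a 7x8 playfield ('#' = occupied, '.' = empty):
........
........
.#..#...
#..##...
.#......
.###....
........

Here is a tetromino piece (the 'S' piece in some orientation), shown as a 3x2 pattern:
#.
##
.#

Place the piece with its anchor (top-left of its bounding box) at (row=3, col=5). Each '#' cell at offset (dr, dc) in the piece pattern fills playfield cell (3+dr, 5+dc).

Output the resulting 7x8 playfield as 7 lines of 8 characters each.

Answer: ........
........
.#..#...
#..###..
.#...##.
.###..#.
........

Derivation:
Fill (3+0,5+0) = (3,5)
Fill (3+1,5+0) = (4,5)
Fill (3+1,5+1) = (4,6)
Fill (3+2,5+1) = (5,6)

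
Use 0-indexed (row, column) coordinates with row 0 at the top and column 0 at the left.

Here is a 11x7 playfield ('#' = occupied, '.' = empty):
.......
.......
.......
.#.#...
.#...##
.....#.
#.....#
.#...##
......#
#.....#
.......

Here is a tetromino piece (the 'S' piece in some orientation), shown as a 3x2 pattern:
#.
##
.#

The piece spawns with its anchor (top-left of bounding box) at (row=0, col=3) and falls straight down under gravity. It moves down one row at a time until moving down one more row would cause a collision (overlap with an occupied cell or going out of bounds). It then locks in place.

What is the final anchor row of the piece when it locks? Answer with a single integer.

Answer: 1

Derivation:
Spawn at (row=0, col=3). Try each row:
  row 0: fits
  row 1: fits
  row 2: blocked -> lock at row 1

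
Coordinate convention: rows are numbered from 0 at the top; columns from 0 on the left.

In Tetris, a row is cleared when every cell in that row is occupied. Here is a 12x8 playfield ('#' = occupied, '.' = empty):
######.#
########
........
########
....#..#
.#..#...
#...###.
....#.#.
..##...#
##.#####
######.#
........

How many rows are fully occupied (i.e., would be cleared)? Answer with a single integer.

Check each row:
  row 0: 1 empty cell -> not full
  row 1: 0 empty cells -> FULL (clear)
  row 2: 8 empty cells -> not full
  row 3: 0 empty cells -> FULL (clear)
  row 4: 6 empty cells -> not full
  row 5: 6 empty cells -> not full
  row 6: 4 empty cells -> not full
  row 7: 6 empty cells -> not full
  row 8: 5 empty cells -> not full
  row 9: 1 empty cell -> not full
  row 10: 1 empty cell -> not full
  row 11: 8 empty cells -> not full
Total rows cleared: 2

Answer: 2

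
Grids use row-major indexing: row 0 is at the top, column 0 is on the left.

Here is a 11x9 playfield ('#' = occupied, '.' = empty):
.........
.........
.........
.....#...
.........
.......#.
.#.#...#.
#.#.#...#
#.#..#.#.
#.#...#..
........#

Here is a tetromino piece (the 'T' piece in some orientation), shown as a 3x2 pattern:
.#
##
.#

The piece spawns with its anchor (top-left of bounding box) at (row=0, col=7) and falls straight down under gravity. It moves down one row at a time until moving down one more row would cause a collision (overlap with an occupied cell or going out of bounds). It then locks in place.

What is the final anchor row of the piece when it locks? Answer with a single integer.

Answer: 3

Derivation:
Spawn at (row=0, col=7). Try each row:
  row 0: fits
  row 1: fits
  row 2: fits
  row 3: fits
  row 4: blocked -> lock at row 3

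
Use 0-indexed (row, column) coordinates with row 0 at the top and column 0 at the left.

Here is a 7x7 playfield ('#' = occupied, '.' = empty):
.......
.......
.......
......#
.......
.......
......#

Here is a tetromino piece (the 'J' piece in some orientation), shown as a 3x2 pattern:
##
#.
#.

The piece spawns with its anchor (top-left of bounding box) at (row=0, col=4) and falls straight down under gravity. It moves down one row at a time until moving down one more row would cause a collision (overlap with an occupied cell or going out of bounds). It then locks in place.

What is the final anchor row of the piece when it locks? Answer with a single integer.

Answer: 4

Derivation:
Spawn at (row=0, col=4). Try each row:
  row 0: fits
  row 1: fits
  row 2: fits
  row 3: fits
  row 4: fits
  row 5: blocked -> lock at row 4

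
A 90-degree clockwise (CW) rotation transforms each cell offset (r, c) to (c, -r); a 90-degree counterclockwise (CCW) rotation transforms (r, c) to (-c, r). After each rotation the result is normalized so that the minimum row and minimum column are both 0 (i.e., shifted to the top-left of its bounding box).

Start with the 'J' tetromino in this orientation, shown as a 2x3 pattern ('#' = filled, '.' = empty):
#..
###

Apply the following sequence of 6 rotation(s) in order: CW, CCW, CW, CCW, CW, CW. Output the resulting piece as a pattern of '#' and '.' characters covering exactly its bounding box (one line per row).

Start:
#..
###
After rotation 1 (CW):
##
#.
#.
After rotation 2 (CCW):
#..
###
After rotation 3 (CW):
##
#.
#.
After rotation 4 (CCW):
#..
###
After rotation 5 (CW):
##
#.
#.
After rotation 6 (CW):
###
..#

Answer: ###
..#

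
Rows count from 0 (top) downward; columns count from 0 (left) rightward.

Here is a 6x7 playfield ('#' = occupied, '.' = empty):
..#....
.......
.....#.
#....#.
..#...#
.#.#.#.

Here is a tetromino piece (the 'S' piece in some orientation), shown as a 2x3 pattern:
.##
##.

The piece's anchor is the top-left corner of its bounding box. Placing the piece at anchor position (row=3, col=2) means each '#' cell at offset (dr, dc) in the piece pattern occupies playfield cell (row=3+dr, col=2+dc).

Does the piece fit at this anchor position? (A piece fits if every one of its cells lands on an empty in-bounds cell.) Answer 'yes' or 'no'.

Check each piece cell at anchor (3, 2):
  offset (0,1) -> (3,3): empty -> OK
  offset (0,2) -> (3,4): empty -> OK
  offset (1,0) -> (4,2): occupied ('#') -> FAIL
  offset (1,1) -> (4,3): empty -> OK
All cells valid: no

Answer: no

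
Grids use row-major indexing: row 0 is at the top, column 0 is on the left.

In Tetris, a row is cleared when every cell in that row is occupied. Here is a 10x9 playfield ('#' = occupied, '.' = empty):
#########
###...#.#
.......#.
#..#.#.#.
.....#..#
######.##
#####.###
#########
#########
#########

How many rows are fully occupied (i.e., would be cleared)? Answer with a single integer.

Check each row:
  row 0: 0 empty cells -> FULL (clear)
  row 1: 4 empty cells -> not full
  row 2: 8 empty cells -> not full
  row 3: 5 empty cells -> not full
  row 4: 7 empty cells -> not full
  row 5: 1 empty cell -> not full
  row 6: 1 empty cell -> not full
  row 7: 0 empty cells -> FULL (clear)
  row 8: 0 empty cells -> FULL (clear)
  row 9: 0 empty cells -> FULL (clear)
Total rows cleared: 4

Answer: 4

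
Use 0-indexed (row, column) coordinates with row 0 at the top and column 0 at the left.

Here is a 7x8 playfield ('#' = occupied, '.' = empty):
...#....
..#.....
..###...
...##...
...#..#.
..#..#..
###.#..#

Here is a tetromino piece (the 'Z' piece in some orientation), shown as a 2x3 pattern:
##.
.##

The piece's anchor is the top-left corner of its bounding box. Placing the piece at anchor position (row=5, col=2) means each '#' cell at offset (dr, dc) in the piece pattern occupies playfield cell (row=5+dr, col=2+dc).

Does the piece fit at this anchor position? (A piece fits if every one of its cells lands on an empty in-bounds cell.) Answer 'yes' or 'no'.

Check each piece cell at anchor (5, 2):
  offset (0,0) -> (5,2): occupied ('#') -> FAIL
  offset (0,1) -> (5,3): empty -> OK
  offset (1,1) -> (6,3): empty -> OK
  offset (1,2) -> (6,4): occupied ('#') -> FAIL
All cells valid: no

Answer: no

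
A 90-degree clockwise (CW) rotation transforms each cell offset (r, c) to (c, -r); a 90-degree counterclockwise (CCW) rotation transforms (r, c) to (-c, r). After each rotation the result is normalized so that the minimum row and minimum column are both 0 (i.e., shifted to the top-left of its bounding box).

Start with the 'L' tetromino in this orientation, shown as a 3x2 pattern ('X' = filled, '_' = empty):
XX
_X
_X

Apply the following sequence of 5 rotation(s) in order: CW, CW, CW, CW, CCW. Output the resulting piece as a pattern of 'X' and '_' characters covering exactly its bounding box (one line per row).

Answer: XXX
X__

Derivation:
Start:
XX
_X
_X
After rotation 1 (CW):
__X
XXX
After rotation 2 (CW):
X_
X_
XX
After rotation 3 (CW):
XXX
X__
After rotation 4 (CW):
XX
_X
_X
After rotation 5 (CCW):
XXX
X__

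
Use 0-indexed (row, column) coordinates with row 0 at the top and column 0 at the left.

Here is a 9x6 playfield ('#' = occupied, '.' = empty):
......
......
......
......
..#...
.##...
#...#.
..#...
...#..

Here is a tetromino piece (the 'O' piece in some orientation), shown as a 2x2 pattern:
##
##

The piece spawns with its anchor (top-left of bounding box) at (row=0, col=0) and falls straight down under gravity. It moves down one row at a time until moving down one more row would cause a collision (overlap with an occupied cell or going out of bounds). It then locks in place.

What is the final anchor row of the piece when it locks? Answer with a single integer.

Spawn at (row=0, col=0). Try each row:
  row 0: fits
  row 1: fits
  row 2: fits
  row 3: fits
  row 4: blocked -> lock at row 3

Answer: 3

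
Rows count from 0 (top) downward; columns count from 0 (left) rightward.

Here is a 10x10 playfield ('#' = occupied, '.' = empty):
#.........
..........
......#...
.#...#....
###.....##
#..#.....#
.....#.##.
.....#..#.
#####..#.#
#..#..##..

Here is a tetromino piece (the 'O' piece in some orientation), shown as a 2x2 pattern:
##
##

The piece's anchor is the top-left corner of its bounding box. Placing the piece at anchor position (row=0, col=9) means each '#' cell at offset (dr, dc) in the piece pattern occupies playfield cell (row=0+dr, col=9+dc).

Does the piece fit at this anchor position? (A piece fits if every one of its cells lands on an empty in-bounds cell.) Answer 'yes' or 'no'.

Answer: no

Derivation:
Check each piece cell at anchor (0, 9):
  offset (0,0) -> (0,9): empty -> OK
  offset (0,1) -> (0,10): out of bounds -> FAIL
  offset (1,0) -> (1,9): empty -> OK
  offset (1,1) -> (1,10): out of bounds -> FAIL
All cells valid: no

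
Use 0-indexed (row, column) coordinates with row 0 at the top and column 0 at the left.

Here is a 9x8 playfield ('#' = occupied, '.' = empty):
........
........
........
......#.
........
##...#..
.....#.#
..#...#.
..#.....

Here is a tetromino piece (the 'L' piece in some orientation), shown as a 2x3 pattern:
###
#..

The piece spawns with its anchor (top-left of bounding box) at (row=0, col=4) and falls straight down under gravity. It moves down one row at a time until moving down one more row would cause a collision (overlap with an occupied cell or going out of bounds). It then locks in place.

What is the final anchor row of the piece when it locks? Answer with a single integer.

Spawn at (row=0, col=4). Try each row:
  row 0: fits
  row 1: fits
  row 2: fits
  row 3: blocked -> lock at row 2

Answer: 2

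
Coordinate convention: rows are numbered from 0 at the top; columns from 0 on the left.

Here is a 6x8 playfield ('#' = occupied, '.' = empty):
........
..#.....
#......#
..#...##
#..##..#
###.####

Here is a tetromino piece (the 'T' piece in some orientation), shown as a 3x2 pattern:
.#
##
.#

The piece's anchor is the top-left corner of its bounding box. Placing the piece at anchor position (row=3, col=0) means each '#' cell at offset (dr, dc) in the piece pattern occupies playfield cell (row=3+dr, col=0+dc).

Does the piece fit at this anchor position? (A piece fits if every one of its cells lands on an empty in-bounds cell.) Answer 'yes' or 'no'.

Check each piece cell at anchor (3, 0):
  offset (0,1) -> (3,1): empty -> OK
  offset (1,0) -> (4,0): occupied ('#') -> FAIL
  offset (1,1) -> (4,1): empty -> OK
  offset (2,1) -> (5,1): occupied ('#') -> FAIL
All cells valid: no

Answer: no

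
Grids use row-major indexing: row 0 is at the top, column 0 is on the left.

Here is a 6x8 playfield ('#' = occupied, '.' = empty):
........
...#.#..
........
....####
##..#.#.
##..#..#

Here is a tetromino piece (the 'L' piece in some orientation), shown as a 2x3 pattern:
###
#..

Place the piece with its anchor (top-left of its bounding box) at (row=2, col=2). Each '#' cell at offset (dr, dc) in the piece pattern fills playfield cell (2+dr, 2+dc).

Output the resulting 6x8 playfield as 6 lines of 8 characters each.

Answer: ........
...#.#..
..###...
..#.####
##..#.#.
##..#..#

Derivation:
Fill (2+0,2+0) = (2,2)
Fill (2+0,2+1) = (2,3)
Fill (2+0,2+2) = (2,4)
Fill (2+1,2+0) = (3,2)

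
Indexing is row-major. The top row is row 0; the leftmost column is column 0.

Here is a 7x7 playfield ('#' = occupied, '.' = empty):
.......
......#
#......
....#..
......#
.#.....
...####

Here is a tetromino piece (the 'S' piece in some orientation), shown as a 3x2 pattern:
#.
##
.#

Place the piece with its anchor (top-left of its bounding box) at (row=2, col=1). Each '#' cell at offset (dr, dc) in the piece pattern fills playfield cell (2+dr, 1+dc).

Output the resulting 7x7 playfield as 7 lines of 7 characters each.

Answer: .......
......#
##.....
.##.#..
..#...#
.#.....
...####

Derivation:
Fill (2+0,1+0) = (2,1)
Fill (2+1,1+0) = (3,1)
Fill (2+1,1+1) = (3,2)
Fill (2+2,1+1) = (4,2)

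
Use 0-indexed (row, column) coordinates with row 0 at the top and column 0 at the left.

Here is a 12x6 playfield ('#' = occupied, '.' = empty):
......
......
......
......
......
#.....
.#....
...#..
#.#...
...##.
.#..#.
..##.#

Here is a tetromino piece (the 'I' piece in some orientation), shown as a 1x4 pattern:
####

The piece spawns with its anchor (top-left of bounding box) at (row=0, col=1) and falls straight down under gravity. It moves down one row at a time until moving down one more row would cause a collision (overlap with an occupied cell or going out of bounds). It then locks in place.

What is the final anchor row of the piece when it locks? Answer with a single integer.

Spawn at (row=0, col=1). Try each row:
  row 0: fits
  row 1: fits
  row 2: fits
  row 3: fits
  row 4: fits
  row 5: fits
  row 6: blocked -> lock at row 5

Answer: 5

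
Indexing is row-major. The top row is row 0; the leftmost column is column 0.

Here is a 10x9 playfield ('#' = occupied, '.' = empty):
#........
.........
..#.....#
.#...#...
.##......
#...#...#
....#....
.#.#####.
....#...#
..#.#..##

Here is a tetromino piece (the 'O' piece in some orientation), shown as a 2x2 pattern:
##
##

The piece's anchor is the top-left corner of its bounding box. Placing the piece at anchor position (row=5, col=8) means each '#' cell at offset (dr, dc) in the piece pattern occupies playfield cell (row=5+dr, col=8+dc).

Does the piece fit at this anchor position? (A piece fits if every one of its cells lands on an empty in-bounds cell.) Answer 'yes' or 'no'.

Check each piece cell at anchor (5, 8):
  offset (0,0) -> (5,8): occupied ('#') -> FAIL
  offset (0,1) -> (5,9): out of bounds -> FAIL
  offset (1,0) -> (6,8): empty -> OK
  offset (1,1) -> (6,9): out of bounds -> FAIL
All cells valid: no

Answer: no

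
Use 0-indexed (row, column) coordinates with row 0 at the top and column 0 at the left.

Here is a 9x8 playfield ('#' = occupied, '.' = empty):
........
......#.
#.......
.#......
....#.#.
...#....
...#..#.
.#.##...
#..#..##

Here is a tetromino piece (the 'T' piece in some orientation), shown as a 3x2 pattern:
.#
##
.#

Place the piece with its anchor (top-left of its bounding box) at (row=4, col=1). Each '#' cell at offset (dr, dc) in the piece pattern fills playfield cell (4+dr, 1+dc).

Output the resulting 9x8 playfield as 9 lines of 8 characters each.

Answer: ........
......#.
#.......
.#......
..#.#.#.
.###....
..##..#.
.#.##...
#..#..##

Derivation:
Fill (4+0,1+1) = (4,2)
Fill (4+1,1+0) = (5,1)
Fill (4+1,1+1) = (5,2)
Fill (4+2,1+1) = (6,2)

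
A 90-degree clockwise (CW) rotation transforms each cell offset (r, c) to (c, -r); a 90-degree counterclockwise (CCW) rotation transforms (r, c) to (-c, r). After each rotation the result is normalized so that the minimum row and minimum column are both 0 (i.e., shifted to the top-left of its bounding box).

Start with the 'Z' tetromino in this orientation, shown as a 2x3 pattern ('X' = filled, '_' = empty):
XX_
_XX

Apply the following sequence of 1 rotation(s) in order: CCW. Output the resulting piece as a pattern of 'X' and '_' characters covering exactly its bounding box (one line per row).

Answer: _X
XX
X_

Derivation:
Start:
XX_
_XX
After rotation 1 (CCW):
_X
XX
X_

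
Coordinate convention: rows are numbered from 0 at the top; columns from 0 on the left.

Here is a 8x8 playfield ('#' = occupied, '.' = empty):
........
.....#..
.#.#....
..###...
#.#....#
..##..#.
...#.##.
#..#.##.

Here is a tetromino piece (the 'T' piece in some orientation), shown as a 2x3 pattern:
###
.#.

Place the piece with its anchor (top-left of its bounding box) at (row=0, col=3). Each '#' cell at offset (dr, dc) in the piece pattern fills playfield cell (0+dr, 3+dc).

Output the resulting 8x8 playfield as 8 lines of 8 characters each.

Answer: ...###..
....##..
.#.#....
..###...
#.#....#
..##..#.
...#.##.
#..#.##.

Derivation:
Fill (0+0,3+0) = (0,3)
Fill (0+0,3+1) = (0,4)
Fill (0+0,3+2) = (0,5)
Fill (0+1,3+1) = (1,4)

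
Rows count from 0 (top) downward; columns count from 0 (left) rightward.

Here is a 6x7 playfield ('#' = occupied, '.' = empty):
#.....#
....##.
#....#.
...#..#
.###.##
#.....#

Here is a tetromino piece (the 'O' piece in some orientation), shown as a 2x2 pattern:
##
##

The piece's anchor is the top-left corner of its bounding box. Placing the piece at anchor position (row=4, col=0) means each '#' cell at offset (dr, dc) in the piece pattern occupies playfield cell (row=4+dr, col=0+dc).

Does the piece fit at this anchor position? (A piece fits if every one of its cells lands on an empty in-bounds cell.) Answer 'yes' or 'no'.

Answer: no

Derivation:
Check each piece cell at anchor (4, 0):
  offset (0,0) -> (4,0): empty -> OK
  offset (0,1) -> (4,1): occupied ('#') -> FAIL
  offset (1,0) -> (5,0): occupied ('#') -> FAIL
  offset (1,1) -> (5,1): empty -> OK
All cells valid: no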